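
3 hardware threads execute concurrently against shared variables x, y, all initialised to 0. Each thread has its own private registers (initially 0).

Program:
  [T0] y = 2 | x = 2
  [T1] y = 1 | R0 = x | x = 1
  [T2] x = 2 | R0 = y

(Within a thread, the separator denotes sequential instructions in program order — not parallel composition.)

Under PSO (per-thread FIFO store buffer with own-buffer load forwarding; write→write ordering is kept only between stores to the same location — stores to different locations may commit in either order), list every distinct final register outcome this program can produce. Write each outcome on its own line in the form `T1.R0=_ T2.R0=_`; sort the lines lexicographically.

T1.R0=0 T2.R0=0
T1.R0=0 T2.R0=1
T1.R0=0 T2.R0=2
T1.R0=2 T2.R0=0
T1.R0=2 T2.R0=1
T1.R0=2 T2.R0=2

outcome vector order: (T1.R0,T2.R0)
|PSO outcomes| = 6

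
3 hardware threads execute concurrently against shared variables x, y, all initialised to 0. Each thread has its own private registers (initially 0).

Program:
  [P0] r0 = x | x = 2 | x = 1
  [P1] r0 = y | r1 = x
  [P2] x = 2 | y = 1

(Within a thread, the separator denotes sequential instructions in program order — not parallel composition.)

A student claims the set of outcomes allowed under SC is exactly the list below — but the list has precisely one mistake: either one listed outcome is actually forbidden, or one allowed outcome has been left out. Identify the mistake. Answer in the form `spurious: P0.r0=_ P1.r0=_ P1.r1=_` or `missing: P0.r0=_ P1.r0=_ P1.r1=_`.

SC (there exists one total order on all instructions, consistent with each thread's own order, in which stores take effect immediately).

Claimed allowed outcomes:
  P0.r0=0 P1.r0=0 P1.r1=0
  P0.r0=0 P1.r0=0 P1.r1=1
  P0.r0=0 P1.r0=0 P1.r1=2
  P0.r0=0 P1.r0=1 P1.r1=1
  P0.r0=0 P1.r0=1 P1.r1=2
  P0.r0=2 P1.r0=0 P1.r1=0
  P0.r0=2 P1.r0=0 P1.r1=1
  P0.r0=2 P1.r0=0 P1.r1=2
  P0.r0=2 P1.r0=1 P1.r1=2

missing: P0.r0=2 P1.r0=1 P1.r1=1

outcome vector order: (P0.r0,P1.r0,P1.r1)
[SC] allowed = {<0 0 0>; <0 0 1>; <0 0 2>; <0 1 1>; <0 1 2>; <2 0 0>; <2 0 1>; <2 0 2>; <2 1 1>; <2 1 2>}
SC∖claimed = {<2 1 1>}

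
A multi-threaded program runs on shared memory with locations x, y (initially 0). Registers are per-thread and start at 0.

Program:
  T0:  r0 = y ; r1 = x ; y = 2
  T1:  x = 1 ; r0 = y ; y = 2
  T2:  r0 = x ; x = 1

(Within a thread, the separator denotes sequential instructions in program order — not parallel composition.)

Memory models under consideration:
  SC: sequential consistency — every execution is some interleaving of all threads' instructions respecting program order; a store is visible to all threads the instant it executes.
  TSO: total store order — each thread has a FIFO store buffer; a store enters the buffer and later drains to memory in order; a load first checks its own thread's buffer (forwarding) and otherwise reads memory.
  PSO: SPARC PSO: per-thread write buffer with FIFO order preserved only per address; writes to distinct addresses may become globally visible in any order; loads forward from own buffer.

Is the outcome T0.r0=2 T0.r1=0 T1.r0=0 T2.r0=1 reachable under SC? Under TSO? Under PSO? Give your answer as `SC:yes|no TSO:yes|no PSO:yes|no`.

SC:no TSO:no PSO:yes

outcome vector order: (T0.r0,T0.r1,T1.r0,T2.r0)
SC (10): 0/0/0/0 0/0/0/1 0/0/2/0 0/0/2/1 0/1/0/0 0/1/0/1 0/1/2/0 0/1/2/1 2/1/0/0 2/1/0/1
TSO (10): 0/0/0/0 0/0/0/1 0/0/2/0 0/0/2/1 0/1/0/0 0/1/0/1 0/1/2/0 0/1/2/1 2/1/0/0 2/1/0/1
PSO (12): 0/0/0/0 0/0/0/1 0/0/2/0 0/0/2/1 0/1/0/0 0/1/0/1 0/1/2/0 0/1/2/1 2/0/0/0 2/0/0/1 2/1/0/0 2/1/0/1
target 2/0/0/1 ∈ {PSO}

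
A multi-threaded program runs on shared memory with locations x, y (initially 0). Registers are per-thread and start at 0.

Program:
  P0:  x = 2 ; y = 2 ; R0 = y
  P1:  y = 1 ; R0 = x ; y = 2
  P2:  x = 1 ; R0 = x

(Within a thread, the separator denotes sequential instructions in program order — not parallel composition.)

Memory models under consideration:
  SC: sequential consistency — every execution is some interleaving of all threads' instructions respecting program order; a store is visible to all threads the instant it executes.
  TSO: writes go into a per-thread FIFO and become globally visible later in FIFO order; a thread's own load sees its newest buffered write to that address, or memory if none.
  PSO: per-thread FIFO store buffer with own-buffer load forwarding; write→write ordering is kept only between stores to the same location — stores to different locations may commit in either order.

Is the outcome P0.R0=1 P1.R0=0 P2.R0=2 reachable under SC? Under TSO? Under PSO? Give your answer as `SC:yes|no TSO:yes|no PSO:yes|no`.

outcome vector order: (P0.R0,P1.R0,P2.R0)
[SC] allowed = {1/1/1 1/2/1 1/2/2 2/0/1 2/0/2 2/1/1 2/1/2 2/2/1 2/2/2}
[TSO] allowed = {1/0/1 1/0/2 1/1/1 1/1/2 1/2/1 1/2/2 2/0/1 2/0/2 2/1/1 2/1/2 2/2/1 2/2/2}
[PSO] allowed = {1/0/1 1/0/2 1/1/1 1/1/2 1/2/1 1/2/2 2/0/1 2/0/2 2/1/1 2/1/2 2/2/1 2/2/2}
target 1/0/2 ∈ {TSO,PSO}

SC:no TSO:yes PSO:yes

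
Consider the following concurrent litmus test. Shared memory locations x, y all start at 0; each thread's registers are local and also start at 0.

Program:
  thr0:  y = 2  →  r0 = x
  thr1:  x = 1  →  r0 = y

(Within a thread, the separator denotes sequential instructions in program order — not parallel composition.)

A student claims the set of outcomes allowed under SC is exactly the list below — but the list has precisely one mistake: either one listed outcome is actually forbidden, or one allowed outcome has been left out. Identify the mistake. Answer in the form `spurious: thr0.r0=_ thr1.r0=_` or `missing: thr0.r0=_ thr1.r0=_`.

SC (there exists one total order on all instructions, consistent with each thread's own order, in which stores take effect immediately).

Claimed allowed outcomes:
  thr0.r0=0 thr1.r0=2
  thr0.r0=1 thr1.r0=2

missing: thr0.r0=1 thr1.r0=0

outcome vector order: (thr0.r0,thr1.r0)
SC (3): <0 2>, <1 0>, <1 2>
SC∖claimed = {<1 0>}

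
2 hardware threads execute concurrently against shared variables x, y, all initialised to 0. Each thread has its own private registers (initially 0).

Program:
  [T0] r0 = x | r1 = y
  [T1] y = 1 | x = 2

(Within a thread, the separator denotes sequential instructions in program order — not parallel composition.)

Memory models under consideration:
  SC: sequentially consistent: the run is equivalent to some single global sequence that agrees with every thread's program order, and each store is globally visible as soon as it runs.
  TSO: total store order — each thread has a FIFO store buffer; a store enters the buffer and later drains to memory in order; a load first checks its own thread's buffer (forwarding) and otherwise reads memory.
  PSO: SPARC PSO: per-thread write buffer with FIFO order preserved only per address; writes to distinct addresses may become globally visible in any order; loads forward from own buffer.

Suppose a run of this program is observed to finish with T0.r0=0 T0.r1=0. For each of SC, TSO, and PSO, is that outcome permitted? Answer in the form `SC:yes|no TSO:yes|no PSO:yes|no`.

outcome vector order: (T0.r0,T0.r1)
under SC → 0/0, 0/1, 2/1
under TSO → 0/0, 0/1, 2/1
under PSO → 0/0, 0/1, 2/0, 2/1
target 0/0 ∈ {SC,TSO,PSO}

SC:yes TSO:yes PSO:yes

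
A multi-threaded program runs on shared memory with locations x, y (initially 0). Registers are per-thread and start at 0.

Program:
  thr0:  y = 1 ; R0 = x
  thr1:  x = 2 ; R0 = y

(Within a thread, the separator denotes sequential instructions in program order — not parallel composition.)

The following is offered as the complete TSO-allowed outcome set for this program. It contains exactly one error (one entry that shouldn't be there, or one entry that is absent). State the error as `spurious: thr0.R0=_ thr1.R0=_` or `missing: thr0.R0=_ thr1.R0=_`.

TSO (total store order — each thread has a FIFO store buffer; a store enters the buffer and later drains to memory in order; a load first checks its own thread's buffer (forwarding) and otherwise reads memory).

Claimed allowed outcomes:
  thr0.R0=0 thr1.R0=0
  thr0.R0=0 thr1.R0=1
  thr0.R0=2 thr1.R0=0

missing: thr0.R0=2 thr1.R0=1

outcome vector order: (thr0.R0,thr1.R0)
under TSO → <0 0>, <0 1>, <2 0>, <2 1>
TSO∖claimed = {<2 1>}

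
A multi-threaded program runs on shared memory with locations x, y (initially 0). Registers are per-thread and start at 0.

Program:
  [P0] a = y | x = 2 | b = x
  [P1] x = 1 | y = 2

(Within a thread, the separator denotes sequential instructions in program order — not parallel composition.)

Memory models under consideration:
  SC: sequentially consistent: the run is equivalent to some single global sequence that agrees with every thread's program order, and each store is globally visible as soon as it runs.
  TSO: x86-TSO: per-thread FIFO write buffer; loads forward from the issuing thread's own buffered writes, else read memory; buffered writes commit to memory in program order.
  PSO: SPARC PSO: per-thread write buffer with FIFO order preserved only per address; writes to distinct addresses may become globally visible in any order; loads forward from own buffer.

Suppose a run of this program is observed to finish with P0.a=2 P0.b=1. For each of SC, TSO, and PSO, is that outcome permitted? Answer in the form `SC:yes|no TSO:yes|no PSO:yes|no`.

SC:no TSO:no PSO:yes

outcome vector order: (P0.a,P0.b)
[SC] allowed = {01, 02, 22}
[TSO] allowed = {01, 02, 22}
[PSO] allowed = {01, 02, 21, 22}
target 21 ∈ {PSO}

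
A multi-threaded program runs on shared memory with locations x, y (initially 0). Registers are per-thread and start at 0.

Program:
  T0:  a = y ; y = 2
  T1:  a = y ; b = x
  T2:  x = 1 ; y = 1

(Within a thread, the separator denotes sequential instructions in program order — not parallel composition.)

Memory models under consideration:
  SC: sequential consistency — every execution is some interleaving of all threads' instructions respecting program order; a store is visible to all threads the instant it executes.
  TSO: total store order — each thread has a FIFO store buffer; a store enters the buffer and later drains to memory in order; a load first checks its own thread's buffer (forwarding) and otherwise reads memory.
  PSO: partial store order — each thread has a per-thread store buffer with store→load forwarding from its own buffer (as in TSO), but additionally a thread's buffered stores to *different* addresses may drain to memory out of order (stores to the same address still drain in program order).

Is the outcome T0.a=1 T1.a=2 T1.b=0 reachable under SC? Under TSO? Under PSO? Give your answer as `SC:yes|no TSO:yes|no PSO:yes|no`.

SC:no TSO:no PSO:yes

outcome vector order: (T0.a,T1.a,T1.b)
SC: 9 outcomes — {000, 001, 011, 020, 021, 100, 101, 111, 121}
TSO: 9 outcomes — {000, 001, 011, 020, 021, 100, 101, 111, 121}
PSO: 12 outcomes — {000, 001, 010, 011, 020, 021, 100, 101, 110, 111, 120, 121}
target 120 ∈ {PSO}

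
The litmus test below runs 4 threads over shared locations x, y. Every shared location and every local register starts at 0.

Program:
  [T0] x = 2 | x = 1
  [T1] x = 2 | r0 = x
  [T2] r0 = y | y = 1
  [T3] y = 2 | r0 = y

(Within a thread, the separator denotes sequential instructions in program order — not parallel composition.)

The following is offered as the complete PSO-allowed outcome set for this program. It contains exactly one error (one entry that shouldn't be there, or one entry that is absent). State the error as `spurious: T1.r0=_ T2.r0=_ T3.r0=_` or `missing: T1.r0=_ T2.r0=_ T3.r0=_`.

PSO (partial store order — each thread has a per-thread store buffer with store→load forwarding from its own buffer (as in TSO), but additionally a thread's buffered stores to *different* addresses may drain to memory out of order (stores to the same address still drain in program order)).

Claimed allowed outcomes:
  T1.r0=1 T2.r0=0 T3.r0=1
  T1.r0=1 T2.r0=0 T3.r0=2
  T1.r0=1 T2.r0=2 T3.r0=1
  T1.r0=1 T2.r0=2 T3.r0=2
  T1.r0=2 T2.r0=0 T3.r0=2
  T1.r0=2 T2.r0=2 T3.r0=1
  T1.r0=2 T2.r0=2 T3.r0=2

missing: T1.r0=2 T2.r0=0 T3.r0=1

outcome vector order: (T1.r0,T2.r0,T3.r0)
under PSO → <1 0 1> <1 0 2> <1 2 1> <1 2 2> <2 0 1> <2 0 2> <2 2 1> <2 2 2>
PSO∖claimed = {<2 0 1>}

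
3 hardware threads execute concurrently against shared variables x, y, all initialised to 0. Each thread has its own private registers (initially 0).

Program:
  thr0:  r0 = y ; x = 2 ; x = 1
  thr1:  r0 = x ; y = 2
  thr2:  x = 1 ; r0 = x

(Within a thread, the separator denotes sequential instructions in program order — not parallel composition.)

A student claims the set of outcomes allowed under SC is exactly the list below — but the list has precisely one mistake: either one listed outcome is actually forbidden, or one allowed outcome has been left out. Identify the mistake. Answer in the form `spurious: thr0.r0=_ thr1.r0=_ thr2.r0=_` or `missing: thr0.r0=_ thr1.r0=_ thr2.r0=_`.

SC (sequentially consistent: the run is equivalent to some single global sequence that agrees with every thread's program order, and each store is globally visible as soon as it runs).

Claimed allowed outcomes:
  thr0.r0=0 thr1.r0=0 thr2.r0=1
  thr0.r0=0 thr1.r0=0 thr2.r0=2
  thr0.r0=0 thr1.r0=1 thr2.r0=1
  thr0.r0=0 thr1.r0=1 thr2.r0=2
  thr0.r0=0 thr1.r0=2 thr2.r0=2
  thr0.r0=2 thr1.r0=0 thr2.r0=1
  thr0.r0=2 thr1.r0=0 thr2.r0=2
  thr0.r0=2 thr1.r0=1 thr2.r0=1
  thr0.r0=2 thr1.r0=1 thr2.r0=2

missing: thr0.r0=0 thr1.r0=2 thr2.r0=1

outcome vector order: (thr0.r0,thr1.r0,thr2.r0)
[SC] allowed = {0/0/1; 0/0/2; 0/1/1; 0/1/2; 0/2/1; 0/2/2; 2/0/1; 2/0/2; 2/1/1; 2/1/2}
SC∖claimed = {0/2/1}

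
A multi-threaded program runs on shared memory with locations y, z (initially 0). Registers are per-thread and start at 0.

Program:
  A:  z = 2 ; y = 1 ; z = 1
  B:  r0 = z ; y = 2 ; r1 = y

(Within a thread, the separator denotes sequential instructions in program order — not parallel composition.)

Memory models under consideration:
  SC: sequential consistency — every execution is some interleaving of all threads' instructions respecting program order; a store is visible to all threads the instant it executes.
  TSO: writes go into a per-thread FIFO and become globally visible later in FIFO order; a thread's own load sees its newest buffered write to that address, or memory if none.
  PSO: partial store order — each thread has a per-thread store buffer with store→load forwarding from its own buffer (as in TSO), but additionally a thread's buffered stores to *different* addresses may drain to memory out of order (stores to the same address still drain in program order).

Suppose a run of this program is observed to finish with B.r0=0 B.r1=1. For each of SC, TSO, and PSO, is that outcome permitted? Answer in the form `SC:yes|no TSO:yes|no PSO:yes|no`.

outcome vector order: (B.r0,B.r1)
[SC] allowed = {0/1; 0/2; 1/2; 2/1; 2/2}
[TSO] allowed = {0/1; 0/2; 1/2; 2/1; 2/2}
[PSO] allowed = {0/1; 0/2; 1/1; 1/2; 2/1; 2/2}
target 0/1 ∈ {SC,TSO,PSO}

SC:yes TSO:yes PSO:yes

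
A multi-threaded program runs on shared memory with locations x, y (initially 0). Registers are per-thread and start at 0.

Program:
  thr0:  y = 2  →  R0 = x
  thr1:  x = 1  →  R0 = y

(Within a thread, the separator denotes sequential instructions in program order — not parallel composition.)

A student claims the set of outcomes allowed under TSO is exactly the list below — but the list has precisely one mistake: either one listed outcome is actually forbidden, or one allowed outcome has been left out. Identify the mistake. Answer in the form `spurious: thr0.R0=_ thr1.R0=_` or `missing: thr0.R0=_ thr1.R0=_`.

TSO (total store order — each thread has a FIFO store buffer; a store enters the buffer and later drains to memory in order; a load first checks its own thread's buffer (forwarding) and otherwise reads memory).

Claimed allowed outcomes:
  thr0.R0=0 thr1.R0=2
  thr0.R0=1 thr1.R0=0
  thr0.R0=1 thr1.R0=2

missing: thr0.R0=0 thr1.R0=0

outcome vector order: (thr0.R0,thr1.R0)
TSO: 4 outcomes — {00 02 10 12}
TSO∖claimed = {00}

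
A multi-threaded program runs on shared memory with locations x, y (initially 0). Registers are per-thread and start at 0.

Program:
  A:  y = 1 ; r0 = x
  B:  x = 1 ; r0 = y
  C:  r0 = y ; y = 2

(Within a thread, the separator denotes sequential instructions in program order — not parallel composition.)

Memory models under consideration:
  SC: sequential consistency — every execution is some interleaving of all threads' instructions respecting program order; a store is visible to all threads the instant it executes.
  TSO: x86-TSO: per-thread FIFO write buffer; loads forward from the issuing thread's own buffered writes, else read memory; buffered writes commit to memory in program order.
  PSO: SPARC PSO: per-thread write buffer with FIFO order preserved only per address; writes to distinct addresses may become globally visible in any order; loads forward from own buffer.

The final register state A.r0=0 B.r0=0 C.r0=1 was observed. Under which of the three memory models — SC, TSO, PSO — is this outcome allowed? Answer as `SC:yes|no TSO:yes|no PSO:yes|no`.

SC:no TSO:yes PSO:yes

outcome vector order: (A.r0,B.r0,C.r0)
SC: 10 outcomes — {010; 011; 020; 021; 100; 101; 110; 111; 120; 121}
TSO: 12 outcomes — {000; 001; 010; 011; 020; 021; 100; 101; 110; 111; 120; 121}
PSO: 12 outcomes — {000; 001; 010; 011; 020; 021; 100; 101; 110; 111; 120; 121}
target 001 ∈ {TSO,PSO}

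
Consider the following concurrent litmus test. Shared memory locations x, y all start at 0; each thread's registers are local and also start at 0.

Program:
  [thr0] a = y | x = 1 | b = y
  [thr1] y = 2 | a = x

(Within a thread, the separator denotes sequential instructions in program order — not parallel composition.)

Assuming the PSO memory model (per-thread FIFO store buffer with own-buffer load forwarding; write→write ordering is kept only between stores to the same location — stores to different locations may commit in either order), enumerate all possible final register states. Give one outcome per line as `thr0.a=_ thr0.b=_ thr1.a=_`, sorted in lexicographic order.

outcome vector order: (thr0.a,thr0.b,thr1.a)
|PSO outcomes| = 6

thr0.a=0 thr0.b=0 thr1.a=0
thr0.a=0 thr0.b=0 thr1.a=1
thr0.a=0 thr0.b=2 thr1.a=0
thr0.a=0 thr0.b=2 thr1.a=1
thr0.a=2 thr0.b=2 thr1.a=0
thr0.a=2 thr0.b=2 thr1.a=1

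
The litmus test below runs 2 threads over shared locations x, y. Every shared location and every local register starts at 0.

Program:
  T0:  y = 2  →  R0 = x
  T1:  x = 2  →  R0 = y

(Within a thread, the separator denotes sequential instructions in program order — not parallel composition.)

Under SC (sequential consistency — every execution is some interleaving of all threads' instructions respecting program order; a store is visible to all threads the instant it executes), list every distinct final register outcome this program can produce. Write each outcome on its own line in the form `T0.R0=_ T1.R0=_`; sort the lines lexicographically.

outcome vector order: (T0.R0,T1.R0)
|SC outcomes| = 3

T0.R0=0 T1.R0=2
T0.R0=2 T1.R0=0
T0.R0=2 T1.R0=2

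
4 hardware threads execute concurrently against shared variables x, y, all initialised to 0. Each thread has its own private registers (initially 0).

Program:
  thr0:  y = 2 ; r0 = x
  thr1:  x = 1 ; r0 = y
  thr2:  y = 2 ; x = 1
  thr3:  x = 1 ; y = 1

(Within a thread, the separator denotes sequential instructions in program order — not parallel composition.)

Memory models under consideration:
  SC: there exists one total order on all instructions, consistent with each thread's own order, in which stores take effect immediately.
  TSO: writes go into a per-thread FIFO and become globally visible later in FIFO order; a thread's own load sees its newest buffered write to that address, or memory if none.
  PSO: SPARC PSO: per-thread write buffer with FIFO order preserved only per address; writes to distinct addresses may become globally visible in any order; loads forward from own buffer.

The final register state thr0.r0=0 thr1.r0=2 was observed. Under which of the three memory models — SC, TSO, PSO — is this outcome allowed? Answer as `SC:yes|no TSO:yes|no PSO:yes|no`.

outcome vector order: (thr0.r0,thr1.r0)
SC (5): (0,1) (0,2) (1,0) (1,1) (1,2)
TSO (6): (0,0) (0,1) (0,2) (1,0) (1,1) (1,2)
PSO (6): (0,0) (0,1) (0,2) (1,0) (1,1) (1,2)
target (0,2) ∈ {SC,TSO,PSO}

SC:yes TSO:yes PSO:yes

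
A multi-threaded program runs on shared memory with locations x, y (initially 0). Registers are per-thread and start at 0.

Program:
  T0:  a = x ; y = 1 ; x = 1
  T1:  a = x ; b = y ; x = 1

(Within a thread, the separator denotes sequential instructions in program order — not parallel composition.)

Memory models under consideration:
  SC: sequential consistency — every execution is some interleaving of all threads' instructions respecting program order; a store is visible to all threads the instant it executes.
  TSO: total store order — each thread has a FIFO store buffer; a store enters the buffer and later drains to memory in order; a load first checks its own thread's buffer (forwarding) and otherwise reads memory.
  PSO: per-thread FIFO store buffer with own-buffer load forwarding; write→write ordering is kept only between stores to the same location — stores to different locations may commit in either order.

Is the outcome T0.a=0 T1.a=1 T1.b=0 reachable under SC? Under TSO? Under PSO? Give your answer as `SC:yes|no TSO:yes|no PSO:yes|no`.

outcome vector order: (T0.a,T1.a,T1.b)
[SC] allowed = {(0,0,0) (0,0,1) (0,1,1) (1,0,0)}
[TSO] allowed = {(0,0,0) (0,0,1) (0,1,1) (1,0,0)}
[PSO] allowed = {(0,0,0) (0,0,1) (0,1,0) (0,1,1) (1,0,0)}
target (0,1,0) ∈ {PSO}

SC:no TSO:no PSO:yes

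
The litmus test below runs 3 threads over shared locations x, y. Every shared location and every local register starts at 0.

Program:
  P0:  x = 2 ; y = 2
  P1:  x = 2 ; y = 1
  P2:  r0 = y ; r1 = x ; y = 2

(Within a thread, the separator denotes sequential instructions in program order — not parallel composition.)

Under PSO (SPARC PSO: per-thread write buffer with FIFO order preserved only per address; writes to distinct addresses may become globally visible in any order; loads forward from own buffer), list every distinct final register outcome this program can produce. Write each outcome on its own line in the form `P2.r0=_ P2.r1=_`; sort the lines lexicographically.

outcome vector order: (P2.r0,P2.r1)
|PSO outcomes| = 6

P2.r0=0 P2.r1=0
P2.r0=0 P2.r1=2
P2.r0=1 P2.r1=0
P2.r0=1 P2.r1=2
P2.r0=2 P2.r1=0
P2.r0=2 P2.r1=2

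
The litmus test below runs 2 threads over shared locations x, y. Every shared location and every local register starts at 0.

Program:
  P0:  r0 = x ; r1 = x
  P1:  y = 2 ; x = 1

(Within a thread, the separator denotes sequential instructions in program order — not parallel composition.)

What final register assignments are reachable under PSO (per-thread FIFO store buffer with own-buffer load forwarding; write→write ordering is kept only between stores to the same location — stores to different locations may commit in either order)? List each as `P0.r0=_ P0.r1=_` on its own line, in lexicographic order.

P0.r0=0 P0.r1=0
P0.r0=0 P0.r1=1
P0.r0=1 P0.r1=1

outcome vector order: (P0.r0,P0.r1)
|PSO outcomes| = 3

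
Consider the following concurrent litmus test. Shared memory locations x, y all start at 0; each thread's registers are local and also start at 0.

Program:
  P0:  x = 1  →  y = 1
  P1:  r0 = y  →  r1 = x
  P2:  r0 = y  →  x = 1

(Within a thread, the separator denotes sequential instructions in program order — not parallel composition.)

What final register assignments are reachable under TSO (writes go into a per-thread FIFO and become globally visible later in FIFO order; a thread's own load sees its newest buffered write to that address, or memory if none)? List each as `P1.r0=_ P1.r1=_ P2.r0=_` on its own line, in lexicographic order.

outcome vector order: (P1.r0,P1.r1,P2.r0)
|TSO outcomes| = 6

P1.r0=0 P1.r1=0 P2.r0=0
P1.r0=0 P1.r1=0 P2.r0=1
P1.r0=0 P1.r1=1 P2.r0=0
P1.r0=0 P1.r1=1 P2.r0=1
P1.r0=1 P1.r1=1 P2.r0=0
P1.r0=1 P1.r1=1 P2.r0=1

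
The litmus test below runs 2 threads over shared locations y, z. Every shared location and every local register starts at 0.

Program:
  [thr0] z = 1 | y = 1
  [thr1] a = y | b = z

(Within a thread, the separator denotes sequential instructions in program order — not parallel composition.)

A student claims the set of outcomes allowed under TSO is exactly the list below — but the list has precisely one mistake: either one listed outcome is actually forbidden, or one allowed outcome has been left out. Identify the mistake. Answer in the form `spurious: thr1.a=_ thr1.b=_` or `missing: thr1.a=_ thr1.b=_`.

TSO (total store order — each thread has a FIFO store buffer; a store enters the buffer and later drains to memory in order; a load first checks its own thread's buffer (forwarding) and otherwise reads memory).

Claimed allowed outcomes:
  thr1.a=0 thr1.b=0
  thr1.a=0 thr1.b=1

outcome vector order: (thr1.a,thr1.b)
TSO (3): <0 0>; <0 1>; <1 1>
TSO∖claimed = {<1 1>}

missing: thr1.a=1 thr1.b=1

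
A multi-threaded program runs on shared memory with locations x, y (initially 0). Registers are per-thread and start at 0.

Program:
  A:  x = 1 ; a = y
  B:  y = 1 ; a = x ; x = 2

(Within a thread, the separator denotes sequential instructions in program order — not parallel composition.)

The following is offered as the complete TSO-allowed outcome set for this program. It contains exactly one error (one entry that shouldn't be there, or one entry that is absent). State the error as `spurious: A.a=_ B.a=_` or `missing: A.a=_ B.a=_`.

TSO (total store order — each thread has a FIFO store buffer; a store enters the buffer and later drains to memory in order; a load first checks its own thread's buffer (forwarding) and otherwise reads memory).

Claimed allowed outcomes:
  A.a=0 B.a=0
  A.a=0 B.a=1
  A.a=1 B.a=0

outcome vector order: (A.a,B.a)
TSO (4): <0 0>, <0 1>, <1 0>, <1 1>
TSO∖claimed = {<1 1>}

missing: A.a=1 B.a=1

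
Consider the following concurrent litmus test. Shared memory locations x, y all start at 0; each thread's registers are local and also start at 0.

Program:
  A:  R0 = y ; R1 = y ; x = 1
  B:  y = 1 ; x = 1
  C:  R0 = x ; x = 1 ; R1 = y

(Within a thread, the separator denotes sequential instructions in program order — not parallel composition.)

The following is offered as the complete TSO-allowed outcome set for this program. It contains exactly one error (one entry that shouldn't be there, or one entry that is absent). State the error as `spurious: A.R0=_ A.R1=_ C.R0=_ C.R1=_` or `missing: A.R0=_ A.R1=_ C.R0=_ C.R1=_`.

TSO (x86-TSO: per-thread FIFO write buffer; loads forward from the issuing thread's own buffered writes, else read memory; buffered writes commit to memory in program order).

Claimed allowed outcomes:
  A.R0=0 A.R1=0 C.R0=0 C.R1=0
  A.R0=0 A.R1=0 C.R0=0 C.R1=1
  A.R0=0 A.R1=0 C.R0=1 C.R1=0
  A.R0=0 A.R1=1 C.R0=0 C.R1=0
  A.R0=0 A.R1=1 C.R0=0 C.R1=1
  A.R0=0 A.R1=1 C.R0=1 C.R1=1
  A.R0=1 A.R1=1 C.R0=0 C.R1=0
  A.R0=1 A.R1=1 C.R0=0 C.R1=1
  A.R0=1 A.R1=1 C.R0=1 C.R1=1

outcome vector order: (A.R0,A.R1,C.R0,C.R1)
TSO: 10 outcomes — {0/0/0/0; 0/0/0/1; 0/0/1/0; 0/0/1/1; 0/1/0/0; 0/1/0/1; 0/1/1/1; 1/1/0/0; 1/1/0/1; 1/1/1/1}
TSO∖claimed = {0/0/1/1}

missing: A.R0=0 A.R1=0 C.R0=1 C.R1=1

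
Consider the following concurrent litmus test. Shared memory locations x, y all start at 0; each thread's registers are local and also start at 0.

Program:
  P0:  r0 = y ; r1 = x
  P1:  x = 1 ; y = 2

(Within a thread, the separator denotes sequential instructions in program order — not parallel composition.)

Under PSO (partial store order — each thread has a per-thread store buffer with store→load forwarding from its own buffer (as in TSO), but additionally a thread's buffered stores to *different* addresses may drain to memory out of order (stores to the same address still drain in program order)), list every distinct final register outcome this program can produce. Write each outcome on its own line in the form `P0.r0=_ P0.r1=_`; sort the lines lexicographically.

P0.r0=0 P0.r1=0
P0.r0=0 P0.r1=1
P0.r0=2 P0.r1=0
P0.r0=2 P0.r1=1

outcome vector order: (P0.r0,P0.r1)
|PSO outcomes| = 4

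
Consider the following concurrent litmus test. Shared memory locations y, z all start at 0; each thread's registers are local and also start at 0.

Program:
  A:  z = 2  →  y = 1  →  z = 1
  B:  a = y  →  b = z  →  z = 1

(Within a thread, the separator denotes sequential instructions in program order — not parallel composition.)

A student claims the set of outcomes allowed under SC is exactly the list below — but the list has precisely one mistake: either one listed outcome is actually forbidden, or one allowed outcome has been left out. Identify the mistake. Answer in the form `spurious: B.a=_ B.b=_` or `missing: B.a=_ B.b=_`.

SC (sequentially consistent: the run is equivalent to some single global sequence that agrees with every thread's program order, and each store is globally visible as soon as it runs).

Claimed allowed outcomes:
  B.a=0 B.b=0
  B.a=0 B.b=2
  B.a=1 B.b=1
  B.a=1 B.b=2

outcome vector order: (B.a,B.b)
SC (5): (0,0); (0,1); (0,2); (1,1); (1,2)
SC∖claimed = {(0,1)}

missing: B.a=0 B.b=1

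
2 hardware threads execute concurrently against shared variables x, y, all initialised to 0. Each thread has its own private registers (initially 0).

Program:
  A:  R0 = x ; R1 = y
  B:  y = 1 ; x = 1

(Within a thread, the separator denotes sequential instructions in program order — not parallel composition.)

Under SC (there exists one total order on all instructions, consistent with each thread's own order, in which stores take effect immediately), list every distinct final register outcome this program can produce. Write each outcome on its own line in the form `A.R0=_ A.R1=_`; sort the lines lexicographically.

outcome vector order: (A.R0,A.R1)
|SC outcomes| = 3

A.R0=0 A.R1=0
A.R0=0 A.R1=1
A.R0=1 A.R1=1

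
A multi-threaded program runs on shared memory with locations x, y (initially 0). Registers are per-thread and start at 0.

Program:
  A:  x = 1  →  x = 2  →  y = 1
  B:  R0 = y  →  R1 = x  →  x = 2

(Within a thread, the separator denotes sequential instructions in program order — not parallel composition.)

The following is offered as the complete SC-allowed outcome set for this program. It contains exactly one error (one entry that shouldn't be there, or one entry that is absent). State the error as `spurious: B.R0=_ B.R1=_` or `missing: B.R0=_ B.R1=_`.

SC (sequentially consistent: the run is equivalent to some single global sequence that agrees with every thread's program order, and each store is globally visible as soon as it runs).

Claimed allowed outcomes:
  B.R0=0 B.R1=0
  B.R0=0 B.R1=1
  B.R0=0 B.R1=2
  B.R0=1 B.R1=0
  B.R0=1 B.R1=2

outcome vector order: (B.R0,B.R1)
[SC] allowed = {(0,0); (0,1); (0,2); (1,2)}
claimed∖SC = {(1,0)}

spurious: B.R0=1 B.R1=0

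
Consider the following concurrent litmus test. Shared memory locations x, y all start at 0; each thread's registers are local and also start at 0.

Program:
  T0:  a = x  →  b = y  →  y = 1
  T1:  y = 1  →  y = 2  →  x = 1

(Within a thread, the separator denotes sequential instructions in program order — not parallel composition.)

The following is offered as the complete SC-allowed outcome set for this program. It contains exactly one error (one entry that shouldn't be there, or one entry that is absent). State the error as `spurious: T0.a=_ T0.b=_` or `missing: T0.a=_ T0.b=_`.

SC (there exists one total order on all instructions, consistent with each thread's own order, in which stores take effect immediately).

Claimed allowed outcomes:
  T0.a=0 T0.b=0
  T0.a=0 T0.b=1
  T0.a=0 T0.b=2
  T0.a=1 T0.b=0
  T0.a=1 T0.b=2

spurious: T0.a=1 T0.b=0

outcome vector order: (T0.a,T0.b)
[SC] allowed = {0/0; 0/1; 0/2; 1/2}
claimed∖SC = {1/0}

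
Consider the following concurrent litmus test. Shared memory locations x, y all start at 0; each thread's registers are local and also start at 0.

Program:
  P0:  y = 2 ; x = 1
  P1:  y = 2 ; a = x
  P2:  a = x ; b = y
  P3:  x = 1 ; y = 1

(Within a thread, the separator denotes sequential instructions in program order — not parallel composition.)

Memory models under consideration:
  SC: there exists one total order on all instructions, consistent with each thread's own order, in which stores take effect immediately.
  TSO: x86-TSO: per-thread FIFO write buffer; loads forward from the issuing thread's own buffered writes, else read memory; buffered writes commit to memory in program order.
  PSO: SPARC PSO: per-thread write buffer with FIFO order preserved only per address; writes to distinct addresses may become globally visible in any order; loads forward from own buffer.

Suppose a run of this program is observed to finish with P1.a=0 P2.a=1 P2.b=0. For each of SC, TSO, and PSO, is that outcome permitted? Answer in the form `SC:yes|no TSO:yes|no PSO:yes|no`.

outcome vector order: (P1.a,P2.a,P2.b)
SC: 11 outcomes — {<0 0 0>, <0 0 1>, <0 0 2>, <0 1 1>, <0 1 2>, <1 0 0>, <1 0 1>, <1 0 2>, <1 1 0>, <1 1 1>, <1 1 2>}
TSO: 12 outcomes — {<0 0 0>, <0 0 1>, <0 0 2>, <0 1 0>, <0 1 1>, <0 1 2>, <1 0 0>, <1 0 1>, <1 0 2>, <1 1 0>, <1 1 1>, <1 1 2>}
PSO: 12 outcomes — {<0 0 0>, <0 0 1>, <0 0 2>, <0 1 0>, <0 1 1>, <0 1 2>, <1 0 0>, <1 0 1>, <1 0 2>, <1 1 0>, <1 1 1>, <1 1 2>}
target <0 1 0> ∈ {TSO,PSO}

SC:no TSO:yes PSO:yes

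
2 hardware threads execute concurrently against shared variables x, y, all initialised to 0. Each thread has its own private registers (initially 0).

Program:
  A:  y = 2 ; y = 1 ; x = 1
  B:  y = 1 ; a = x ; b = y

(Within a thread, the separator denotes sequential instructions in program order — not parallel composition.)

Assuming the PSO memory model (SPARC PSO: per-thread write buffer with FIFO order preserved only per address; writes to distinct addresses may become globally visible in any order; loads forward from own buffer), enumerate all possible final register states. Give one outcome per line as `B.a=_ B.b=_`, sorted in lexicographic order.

B.a=0 B.b=1
B.a=0 B.b=2
B.a=1 B.b=1
B.a=1 B.b=2

outcome vector order: (B.a,B.b)
|PSO outcomes| = 4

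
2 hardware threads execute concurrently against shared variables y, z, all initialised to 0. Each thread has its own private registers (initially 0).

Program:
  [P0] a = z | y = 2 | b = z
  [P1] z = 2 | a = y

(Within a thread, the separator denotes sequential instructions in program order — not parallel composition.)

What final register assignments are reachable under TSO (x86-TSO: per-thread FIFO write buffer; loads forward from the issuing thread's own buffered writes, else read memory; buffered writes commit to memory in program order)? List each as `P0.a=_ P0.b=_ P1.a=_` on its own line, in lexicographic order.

P0.a=0 P0.b=0 P1.a=0
P0.a=0 P0.b=0 P1.a=2
P0.a=0 P0.b=2 P1.a=0
P0.a=0 P0.b=2 P1.a=2
P0.a=2 P0.b=2 P1.a=0
P0.a=2 P0.b=2 P1.a=2

outcome vector order: (P0.a,P0.b,P1.a)
|TSO outcomes| = 6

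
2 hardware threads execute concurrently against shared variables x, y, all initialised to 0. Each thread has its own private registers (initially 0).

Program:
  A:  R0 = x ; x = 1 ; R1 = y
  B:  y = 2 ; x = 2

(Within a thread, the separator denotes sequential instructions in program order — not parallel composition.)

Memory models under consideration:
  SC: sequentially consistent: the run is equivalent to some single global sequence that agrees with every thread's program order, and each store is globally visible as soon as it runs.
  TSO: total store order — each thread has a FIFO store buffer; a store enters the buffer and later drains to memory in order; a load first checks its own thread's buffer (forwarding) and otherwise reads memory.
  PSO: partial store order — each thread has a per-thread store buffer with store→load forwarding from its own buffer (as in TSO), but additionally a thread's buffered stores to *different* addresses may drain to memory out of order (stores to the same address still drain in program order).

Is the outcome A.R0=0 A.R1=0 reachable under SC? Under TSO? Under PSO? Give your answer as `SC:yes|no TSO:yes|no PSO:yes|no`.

SC:yes TSO:yes PSO:yes

outcome vector order: (A.R0,A.R1)
[SC] allowed = {0/0, 0/2, 2/2}
[TSO] allowed = {0/0, 0/2, 2/2}
[PSO] allowed = {0/0, 0/2, 2/0, 2/2}
target 0/0 ∈ {SC,TSO,PSO}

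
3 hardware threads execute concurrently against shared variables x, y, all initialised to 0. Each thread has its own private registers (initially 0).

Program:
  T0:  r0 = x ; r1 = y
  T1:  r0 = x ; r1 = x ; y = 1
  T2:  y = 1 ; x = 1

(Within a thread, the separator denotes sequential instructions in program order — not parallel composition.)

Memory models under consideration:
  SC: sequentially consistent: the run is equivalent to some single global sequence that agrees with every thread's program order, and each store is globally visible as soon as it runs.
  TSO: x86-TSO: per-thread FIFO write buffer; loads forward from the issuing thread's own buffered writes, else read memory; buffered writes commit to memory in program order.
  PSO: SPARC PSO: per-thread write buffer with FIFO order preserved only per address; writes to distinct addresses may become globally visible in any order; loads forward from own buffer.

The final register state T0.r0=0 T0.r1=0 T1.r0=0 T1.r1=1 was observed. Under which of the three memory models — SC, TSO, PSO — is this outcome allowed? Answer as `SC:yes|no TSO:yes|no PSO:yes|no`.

SC:yes TSO:yes PSO:yes

outcome vector order: (T0.r0,T0.r1,T1.r0,T1.r1)
SC: 9 outcomes — {0/0/0/0, 0/0/0/1, 0/0/1/1, 0/1/0/0, 0/1/0/1, 0/1/1/1, 1/1/0/0, 1/1/0/1, 1/1/1/1}
TSO: 9 outcomes — {0/0/0/0, 0/0/0/1, 0/0/1/1, 0/1/0/0, 0/1/0/1, 0/1/1/1, 1/1/0/0, 1/1/0/1, 1/1/1/1}
PSO: 12 outcomes — {0/0/0/0, 0/0/0/1, 0/0/1/1, 0/1/0/0, 0/1/0/1, 0/1/1/1, 1/0/0/0, 1/0/0/1, 1/0/1/1, 1/1/0/0, 1/1/0/1, 1/1/1/1}
target 0/0/0/1 ∈ {SC,TSO,PSO}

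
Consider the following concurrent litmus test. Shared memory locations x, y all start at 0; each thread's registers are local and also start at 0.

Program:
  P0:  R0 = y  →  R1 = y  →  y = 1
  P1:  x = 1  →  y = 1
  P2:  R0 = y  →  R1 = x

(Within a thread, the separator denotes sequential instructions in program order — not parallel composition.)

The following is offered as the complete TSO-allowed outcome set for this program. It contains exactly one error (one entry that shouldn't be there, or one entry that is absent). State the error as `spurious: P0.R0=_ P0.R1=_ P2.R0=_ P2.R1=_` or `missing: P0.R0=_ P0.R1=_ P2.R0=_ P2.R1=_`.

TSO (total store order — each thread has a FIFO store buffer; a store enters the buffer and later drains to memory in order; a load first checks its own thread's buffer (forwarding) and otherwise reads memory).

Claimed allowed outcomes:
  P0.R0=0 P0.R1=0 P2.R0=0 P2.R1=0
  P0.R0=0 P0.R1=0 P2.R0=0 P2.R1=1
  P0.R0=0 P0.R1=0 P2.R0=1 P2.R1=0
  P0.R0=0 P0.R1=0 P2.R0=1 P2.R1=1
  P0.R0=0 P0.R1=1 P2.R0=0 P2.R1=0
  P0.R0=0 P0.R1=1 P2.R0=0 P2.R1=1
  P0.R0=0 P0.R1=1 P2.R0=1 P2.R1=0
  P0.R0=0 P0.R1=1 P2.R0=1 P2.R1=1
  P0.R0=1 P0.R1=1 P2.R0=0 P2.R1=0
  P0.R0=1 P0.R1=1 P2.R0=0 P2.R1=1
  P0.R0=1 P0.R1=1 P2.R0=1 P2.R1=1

spurious: P0.R0=0 P0.R1=1 P2.R0=1 P2.R1=0

outcome vector order: (P0.R0,P0.R1,P2.R0,P2.R1)
TSO (10): (0,0,0,0), (0,0,0,1), (0,0,1,0), (0,0,1,1), (0,1,0,0), (0,1,0,1), (0,1,1,1), (1,1,0,0), (1,1,0,1), (1,1,1,1)
claimed∖TSO = {(0,1,1,0)}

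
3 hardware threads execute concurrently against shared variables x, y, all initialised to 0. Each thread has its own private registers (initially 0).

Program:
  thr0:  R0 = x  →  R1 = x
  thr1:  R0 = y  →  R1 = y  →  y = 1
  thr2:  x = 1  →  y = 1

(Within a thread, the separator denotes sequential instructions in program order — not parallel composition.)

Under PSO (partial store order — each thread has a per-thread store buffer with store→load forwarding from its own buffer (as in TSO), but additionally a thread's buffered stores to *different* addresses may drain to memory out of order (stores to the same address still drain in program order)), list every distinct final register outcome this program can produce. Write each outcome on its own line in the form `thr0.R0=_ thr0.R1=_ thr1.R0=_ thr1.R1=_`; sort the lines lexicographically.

thr0.R0=0 thr0.R1=0 thr1.R0=0 thr1.R1=0
thr0.R0=0 thr0.R1=0 thr1.R0=0 thr1.R1=1
thr0.R0=0 thr0.R1=0 thr1.R0=1 thr1.R1=1
thr0.R0=0 thr0.R1=1 thr1.R0=0 thr1.R1=0
thr0.R0=0 thr0.R1=1 thr1.R0=0 thr1.R1=1
thr0.R0=0 thr0.R1=1 thr1.R0=1 thr1.R1=1
thr0.R0=1 thr0.R1=1 thr1.R0=0 thr1.R1=0
thr0.R0=1 thr0.R1=1 thr1.R0=0 thr1.R1=1
thr0.R0=1 thr0.R1=1 thr1.R0=1 thr1.R1=1

outcome vector order: (thr0.R0,thr0.R1,thr1.R0,thr1.R1)
|PSO outcomes| = 9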